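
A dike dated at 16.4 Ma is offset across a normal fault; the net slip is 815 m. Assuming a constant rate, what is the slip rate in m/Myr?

rate = 815 m / 16.4 Ma = 0.0000497 m/yr = 49.7 m/Myr

49.7 m/Myr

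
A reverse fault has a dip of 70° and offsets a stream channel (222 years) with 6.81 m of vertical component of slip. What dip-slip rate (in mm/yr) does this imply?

32.6 mm/yr

dip-slip = throw / sin(dip) = 6.81 m / sin(70°) = 7.247 m
rate = 7.247 m / 222 years = 0.0326 m/yr = 32.6 mm/yr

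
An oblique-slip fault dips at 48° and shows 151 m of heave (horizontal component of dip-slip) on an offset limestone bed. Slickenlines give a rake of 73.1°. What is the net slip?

dip-slip = heave / cos(dip) = 151 / cos(48°) = 225.7 m
net slip = dip-slip / sin(rake) = 225.7 / sin(73.1°) = 236 m

236 m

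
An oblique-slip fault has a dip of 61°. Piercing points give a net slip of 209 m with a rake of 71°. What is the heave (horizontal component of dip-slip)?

95.8 m

dip-slip = net slip × sin(rake) = 209 m × sin(71°) = 197.6 m
heave = dip-slip × cos(dip) = 197.6 × cos(61°) = 95.8 m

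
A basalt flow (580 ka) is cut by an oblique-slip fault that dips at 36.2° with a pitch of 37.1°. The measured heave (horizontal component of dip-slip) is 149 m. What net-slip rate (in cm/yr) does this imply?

0.0528 cm/yr

dip-slip = heave / cos(dip) = 149 / cos(36.2°) = 184.6 m
net slip = dip-slip / sin(rake) = 184.6 / sin(37.1°) = 306.1 m
rate = 306.1 m / 580 ka = 0.000528 m/yr = 0.0528 cm/yr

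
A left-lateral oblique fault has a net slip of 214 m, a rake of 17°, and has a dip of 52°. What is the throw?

dip-slip = net slip × sin(rake) = 214 m × sin(17°) = 62.57 m
throw = dip-slip × sin(dip) = 62.57 × sin(52°) = 49.3 m

49.3 m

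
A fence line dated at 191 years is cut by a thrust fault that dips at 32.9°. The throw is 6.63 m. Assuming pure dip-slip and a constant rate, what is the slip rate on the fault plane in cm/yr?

6.39 cm/yr

dip-slip = throw / sin(dip) = 6.63 m / sin(32.9°) = 12.21 m
rate = 12.21 m / 191 years = 0.0639 m/yr = 6.39 cm/yr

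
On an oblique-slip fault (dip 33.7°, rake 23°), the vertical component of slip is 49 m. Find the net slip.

226 m

dip-slip = throw / sin(dip) = 49 / sin(33.7°) = 88.31 m
net slip = dip-slip / sin(rake) = 88.31 / sin(23°) = 226 m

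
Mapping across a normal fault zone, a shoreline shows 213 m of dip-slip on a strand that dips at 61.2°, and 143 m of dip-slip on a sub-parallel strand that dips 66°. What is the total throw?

throw_A = 213 × sin(61.2°) = 186.7 m
throw_B = 143 × sin(66°) = 130.6 m
total = 186.7 + 130.6 = 317 m

317 m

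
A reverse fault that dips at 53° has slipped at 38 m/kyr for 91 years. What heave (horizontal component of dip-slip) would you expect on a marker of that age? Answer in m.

2.08 m

dip-slip = rate × time = 38 m/kyr × 91 years = 3.458 m
heave = dip-slip × cos(dip) = 3.458 × cos(53°) = 2.08 m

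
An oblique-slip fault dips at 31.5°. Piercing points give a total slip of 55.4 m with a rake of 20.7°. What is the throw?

dip-slip = net slip × sin(rake) = 55.4 m × sin(20.7°) = 19.58 m
throw = dip-slip × sin(dip) = 19.58 × sin(31.5°) = 10.2 m

10.2 m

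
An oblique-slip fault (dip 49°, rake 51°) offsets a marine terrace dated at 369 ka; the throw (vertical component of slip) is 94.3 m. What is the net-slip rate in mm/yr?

dip-slip = throw / sin(dip) = 94.3 / sin(49°) = 124.9 m
net slip = dip-slip / sin(rake) = 124.9 / sin(51°) = 160.8 m
rate = 160.8 m / 369 ka = 0.000436 m/yr = 0.436 mm/yr

0.436 mm/yr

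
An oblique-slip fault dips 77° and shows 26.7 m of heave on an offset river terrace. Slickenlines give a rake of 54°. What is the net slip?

147 m

dip-slip = heave / cos(dip) = 26.7 / cos(77°) = 118.7 m
net slip = dip-slip / sin(rake) = 118.7 / sin(54°) = 147 m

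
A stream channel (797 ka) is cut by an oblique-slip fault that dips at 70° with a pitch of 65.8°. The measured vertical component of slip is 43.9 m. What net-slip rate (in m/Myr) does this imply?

64.3 m/Myr

dip-slip = throw / sin(dip) = 43.9 / sin(70°) = 46.72 m
net slip = dip-slip / sin(rake) = 46.72 / sin(65.8°) = 51.22 m
rate = 51.22 m / 797 ka = 0.0000643 m/yr = 64.3 m/Myr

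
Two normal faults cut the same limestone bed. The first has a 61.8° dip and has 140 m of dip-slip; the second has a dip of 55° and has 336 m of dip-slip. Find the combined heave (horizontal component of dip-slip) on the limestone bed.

259 m

heave_A = 140 × cos(61.8°) = 66.16 m
heave_B = 336 × cos(55°) = 192.7 m
total = 66.16 + 192.7 = 259 m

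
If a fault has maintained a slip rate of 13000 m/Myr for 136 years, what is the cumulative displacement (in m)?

1.77 m

slip = rate × time = 13000 m/Myr × 136 years = 1.77 m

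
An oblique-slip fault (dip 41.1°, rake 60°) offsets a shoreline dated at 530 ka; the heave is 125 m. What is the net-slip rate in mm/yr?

dip-slip = heave / cos(dip) = 125 / cos(41.1°) = 165.9 m
net slip = dip-slip / sin(rake) = 165.9 / sin(60°) = 191.5 m
rate = 191.5 m / 530 ka = 0.000361 m/yr = 0.361 mm/yr

0.361 mm/yr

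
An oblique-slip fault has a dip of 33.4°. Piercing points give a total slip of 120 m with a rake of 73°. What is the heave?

dip-slip = net slip × sin(rake) = 120 m × sin(73°) = 114.8 m
heave = dip-slip × cos(dip) = 114.8 × cos(33.4°) = 95.8 m

95.8 m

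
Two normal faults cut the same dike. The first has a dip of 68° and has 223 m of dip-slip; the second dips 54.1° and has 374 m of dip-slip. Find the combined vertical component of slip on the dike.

510 m

throw_A = 223 × sin(68°) = 206.8 m
throw_B = 374 × sin(54.1°) = 303 m
total = 206.8 + 303 = 510 m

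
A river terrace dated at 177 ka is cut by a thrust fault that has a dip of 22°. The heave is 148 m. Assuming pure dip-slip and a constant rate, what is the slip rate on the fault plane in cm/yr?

dip-slip = heave / cos(dip) = 148 m / cos(22°) = 159.6 m
rate = 159.6 m / 177 ka = 0.000902 m/yr = 0.0902 cm/yr

0.0902 cm/yr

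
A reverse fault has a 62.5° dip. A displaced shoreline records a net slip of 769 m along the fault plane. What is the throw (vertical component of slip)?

682 m

throw = dip-slip × sin(dip) = 769 m × sin(62.5°) = 682 m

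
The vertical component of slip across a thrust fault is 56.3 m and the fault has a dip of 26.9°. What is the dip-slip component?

124 m

dip-slip = throw / sin(dip) = 56.3 / sin(26.9°) = 124 m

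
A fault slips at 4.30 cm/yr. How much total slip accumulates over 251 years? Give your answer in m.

slip = rate × time = 4.30 cm/yr × 251 years = 10.8 m

10.8 m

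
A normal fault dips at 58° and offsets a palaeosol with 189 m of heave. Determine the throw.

302 m

throw = heave × tan(dip) = 189 × tan(58°) = 302 m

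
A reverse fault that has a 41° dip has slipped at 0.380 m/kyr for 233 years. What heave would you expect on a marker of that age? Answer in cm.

6.68 cm

dip-slip = rate × time = 0.380 m/kyr × 233 years = 0.08854 m
heave = dip-slip × cos(dip) = 0.08854 × cos(41°) = 0.0668 m = 6.68 cm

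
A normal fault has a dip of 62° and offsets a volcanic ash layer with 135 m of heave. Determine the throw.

254 m

throw = heave × tan(dip) = 135 × tan(62°) = 254 m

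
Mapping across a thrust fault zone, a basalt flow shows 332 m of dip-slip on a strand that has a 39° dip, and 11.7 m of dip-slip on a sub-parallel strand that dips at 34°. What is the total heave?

268 m

heave_A = 332 × cos(39°) = 258 m
heave_B = 11.7 × cos(34°) = 9.700 m
total = 258 + 9.700 = 268 m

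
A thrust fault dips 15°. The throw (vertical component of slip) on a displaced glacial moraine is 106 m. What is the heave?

heave = throw / tan(dip) = 106 / tan(15°) = 396 m

396 m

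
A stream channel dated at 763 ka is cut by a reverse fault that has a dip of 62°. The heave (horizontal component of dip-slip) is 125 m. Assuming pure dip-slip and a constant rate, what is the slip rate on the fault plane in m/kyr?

dip-slip = heave / cos(dip) = 125 m / cos(62°) = 266.3 m
rate = 266.3 m / 763 ka = 0.000349 m/yr = 0.349 m/kyr

0.349 m/kyr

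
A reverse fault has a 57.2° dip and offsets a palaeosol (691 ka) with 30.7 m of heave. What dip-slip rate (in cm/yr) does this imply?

dip-slip = heave / cos(dip) = 30.7 m / cos(57.2°) = 56.67 m
rate = 56.67 m / 691 ka = 0.0000820 m/yr = 0.00820 cm/yr

0.00820 cm/yr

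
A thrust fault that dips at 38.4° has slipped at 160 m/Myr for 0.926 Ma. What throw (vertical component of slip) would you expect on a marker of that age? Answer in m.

dip-slip = rate × time = 160 m/Myr × 0.926 Ma = 148.2 m
throw = dip-slip × sin(dip) = 148.2 × sin(38.4°) = 92 m

92 m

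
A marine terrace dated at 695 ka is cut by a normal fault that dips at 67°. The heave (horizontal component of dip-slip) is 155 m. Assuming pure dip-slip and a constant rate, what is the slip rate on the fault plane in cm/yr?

dip-slip = heave / cos(dip) = 155 m / cos(67°) = 396.7 m
rate = 396.7 m / 695 ka = 0.000571 m/yr = 0.0571 cm/yr

0.0571 cm/yr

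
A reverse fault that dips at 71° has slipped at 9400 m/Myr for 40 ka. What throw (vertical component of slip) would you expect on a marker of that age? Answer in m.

dip-slip = rate × time = 9400 m/Myr × 40 ka = 376 m
throw = dip-slip × sin(dip) = 376 × sin(71°) = 356 m

356 m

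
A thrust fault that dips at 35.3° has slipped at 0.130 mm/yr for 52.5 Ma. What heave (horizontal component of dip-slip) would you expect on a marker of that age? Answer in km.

5.57 km

dip-slip = rate × time = 0.130 mm/yr × 52.5 Ma = 6825 m
heave = dip-slip × cos(dip) = 6825 × cos(35.3°) = 5570 m = 5.57 km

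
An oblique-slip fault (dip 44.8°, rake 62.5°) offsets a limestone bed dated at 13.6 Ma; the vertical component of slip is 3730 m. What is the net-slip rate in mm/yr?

dip-slip = throw / sin(dip) = 3730 / sin(44.8°) = 5294 m
net slip = dip-slip / sin(rake) = 5294 / sin(62.5°) = 5968 m
rate = 5968 m / 13.6 Ma = 0.000439 m/yr = 0.439 mm/yr

0.439 mm/yr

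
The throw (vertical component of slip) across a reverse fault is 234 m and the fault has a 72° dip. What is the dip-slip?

246 m

dip-slip = throw / sin(dip) = 234 / sin(72°) = 246 m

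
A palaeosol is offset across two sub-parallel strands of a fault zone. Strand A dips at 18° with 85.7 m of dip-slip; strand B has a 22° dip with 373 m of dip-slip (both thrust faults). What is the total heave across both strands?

427 m

heave_A = 85.7 × cos(18°) = 81.51 m
heave_B = 373 × cos(22°) = 345.8 m
total = 81.51 + 345.8 = 427 m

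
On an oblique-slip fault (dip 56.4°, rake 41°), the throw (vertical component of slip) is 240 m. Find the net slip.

439 m

dip-slip = throw / sin(dip) = 240 / sin(56.4°) = 288.1 m
net slip = dip-slip / sin(rake) = 288.1 / sin(41°) = 439 m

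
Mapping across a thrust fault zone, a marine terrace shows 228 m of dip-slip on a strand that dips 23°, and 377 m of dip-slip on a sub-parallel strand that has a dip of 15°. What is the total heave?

574 m

heave_A = 228 × cos(23°) = 209.9 m
heave_B = 377 × cos(15°) = 364.2 m
total = 209.9 + 364.2 = 574 m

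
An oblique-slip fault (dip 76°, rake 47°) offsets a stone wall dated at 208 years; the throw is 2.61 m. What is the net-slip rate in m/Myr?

17700 m/Myr

dip-slip = throw / sin(dip) = 2.61 / sin(76°) = 2.690 m
net slip = dip-slip / sin(rake) = 2.690 / sin(47°) = 3.678 m
rate = 3.678 m / 208 years = 0.0177 m/yr = 17700 m/Myr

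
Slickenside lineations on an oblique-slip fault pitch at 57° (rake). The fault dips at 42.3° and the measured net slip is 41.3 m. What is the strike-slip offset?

strike-slip = net slip × cos(rake) = 41.3 m × cos(57°) = 22.5 m

22.5 m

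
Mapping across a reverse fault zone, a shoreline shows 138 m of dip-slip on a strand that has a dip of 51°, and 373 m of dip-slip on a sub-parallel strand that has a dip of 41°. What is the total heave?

heave_A = 138 × cos(51°) = 86.85 m
heave_B = 373 × cos(41°) = 281.5 m
total = 86.85 + 281.5 = 368 m

368 m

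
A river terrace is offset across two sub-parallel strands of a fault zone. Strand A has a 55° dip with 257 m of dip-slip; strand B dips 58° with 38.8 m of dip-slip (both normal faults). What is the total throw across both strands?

throw_A = 257 × sin(55°) = 210.5 m
throw_B = 38.8 × sin(58°) = 32.90 m
total = 210.5 + 32.90 = 243 m

243 m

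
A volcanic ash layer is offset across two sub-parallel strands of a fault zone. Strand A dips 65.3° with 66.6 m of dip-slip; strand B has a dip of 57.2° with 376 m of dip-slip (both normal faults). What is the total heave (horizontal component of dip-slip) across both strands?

232 m

heave_A = 66.6 × cos(65.3°) = 27.83 m
heave_B = 376 × cos(57.2°) = 203.7 m
total = 27.83 + 203.7 = 232 m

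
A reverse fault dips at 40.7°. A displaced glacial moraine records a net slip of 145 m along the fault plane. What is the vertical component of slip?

throw = dip-slip × sin(dip) = 145 m × sin(40.7°) = 94.6 m

94.6 m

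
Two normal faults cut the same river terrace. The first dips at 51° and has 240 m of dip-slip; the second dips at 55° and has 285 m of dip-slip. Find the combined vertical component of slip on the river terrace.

throw_A = 240 × sin(51°) = 186.5 m
throw_B = 285 × sin(55°) = 233.5 m
total = 186.5 + 233.5 = 420 m

420 m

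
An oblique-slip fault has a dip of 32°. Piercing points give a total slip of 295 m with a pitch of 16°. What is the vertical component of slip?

43.1 m

dip-slip = net slip × sin(rake) = 295 m × sin(16°) = 81.31 m
throw = dip-slip × sin(dip) = 81.31 × sin(32°) = 43.1 m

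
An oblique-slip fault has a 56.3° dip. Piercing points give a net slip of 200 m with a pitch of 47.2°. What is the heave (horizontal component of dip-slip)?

81.4 m

dip-slip = net slip × sin(rake) = 200 m × sin(47.2°) = 146.7 m
heave = dip-slip × cos(dip) = 146.7 × cos(56.3°) = 81.4 m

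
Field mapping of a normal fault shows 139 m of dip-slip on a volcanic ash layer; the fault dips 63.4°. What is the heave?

62.2 m

heave = dip-slip × cos(dip) = 139 m × cos(63.4°) = 62.2 m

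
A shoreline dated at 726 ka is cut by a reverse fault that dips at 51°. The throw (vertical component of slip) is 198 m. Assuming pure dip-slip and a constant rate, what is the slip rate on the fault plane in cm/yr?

dip-slip = throw / sin(dip) = 198 m / sin(51°) = 254.8 m
rate = 254.8 m / 726 ka = 0.000351 m/yr = 0.0351 cm/yr

0.0351 cm/yr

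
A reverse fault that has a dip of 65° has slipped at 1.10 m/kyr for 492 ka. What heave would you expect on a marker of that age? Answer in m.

dip-slip = rate × time = 1.10 m/kyr × 492 ka = 541.2 m
heave = dip-slip × cos(dip) = 541.2 × cos(65°) = 229 m

229 m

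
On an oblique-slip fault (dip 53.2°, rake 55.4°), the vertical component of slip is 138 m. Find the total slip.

209 m

dip-slip = throw / sin(dip) = 138 / sin(53.2°) = 172.3 m
net slip = dip-slip / sin(rake) = 172.3 / sin(55.4°) = 209 m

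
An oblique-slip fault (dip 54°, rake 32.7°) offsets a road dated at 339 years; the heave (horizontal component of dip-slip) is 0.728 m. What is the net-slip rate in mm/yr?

6.76 mm/yr

dip-slip = heave / cos(dip) = 0.728 / cos(54°) = 1.239 m
net slip = dip-slip / sin(rake) = 1.239 / sin(32.7°) = 2.293 m
rate = 2.293 m / 339 years = 0.00676 m/yr = 6.76 mm/yr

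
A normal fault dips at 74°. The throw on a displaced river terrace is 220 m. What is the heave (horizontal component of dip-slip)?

63.1 m

heave = throw / tan(dip) = 220 / tan(74°) = 63.1 m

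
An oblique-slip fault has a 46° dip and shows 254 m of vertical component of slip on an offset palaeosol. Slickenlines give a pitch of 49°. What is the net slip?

468 m

dip-slip = throw / sin(dip) = 254 / sin(46°) = 353.1 m
net slip = dip-slip / sin(rake) = 353.1 / sin(49°) = 468 m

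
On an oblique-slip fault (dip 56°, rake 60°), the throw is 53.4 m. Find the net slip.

74.4 m

dip-slip = throw / sin(dip) = 53.4 / sin(56°) = 64.41 m
net slip = dip-slip / sin(rake) = 64.41 / sin(60°) = 74.4 m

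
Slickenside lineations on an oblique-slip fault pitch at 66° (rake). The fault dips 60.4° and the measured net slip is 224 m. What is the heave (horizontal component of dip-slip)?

dip-slip = net slip × sin(rake) = 224 m × sin(66°) = 204.6 m
heave = dip-slip × cos(dip) = 204.6 × cos(60.4°) = 101 m

101 m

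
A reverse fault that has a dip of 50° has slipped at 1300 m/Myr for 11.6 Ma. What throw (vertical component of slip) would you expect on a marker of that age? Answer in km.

dip-slip = rate × time = 1300 m/Myr × 11.6 Ma = 15080 m
throw = dip-slip × sin(dip) = 15080 × sin(50°) = 11600 m = 11.6 km

11.6 km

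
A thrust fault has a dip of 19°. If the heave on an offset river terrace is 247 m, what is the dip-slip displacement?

261 m

dip-slip = heave / cos(dip) = 247 / cos(19°) = 261 m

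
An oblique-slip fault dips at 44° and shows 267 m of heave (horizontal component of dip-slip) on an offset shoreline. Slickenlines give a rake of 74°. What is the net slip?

dip-slip = heave / cos(dip) = 267 / cos(44°) = 371.2 m
net slip = dip-slip / sin(rake) = 371.2 / sin(74°) = 386 m

386 m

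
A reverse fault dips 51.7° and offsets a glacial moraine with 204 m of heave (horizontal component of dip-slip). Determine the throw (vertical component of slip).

throw = heave × tan(dip) = 204 × tan(51.7°) = 258 m

258 m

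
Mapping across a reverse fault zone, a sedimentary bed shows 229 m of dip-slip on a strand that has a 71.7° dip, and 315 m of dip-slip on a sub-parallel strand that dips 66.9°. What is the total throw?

throw_A = 229 × sin(71.7°) = 217.4 m
throw_B = 315 × sin(66.9°) = 289.7 m
total = 217.4 + 289.7 = 507 m

507 m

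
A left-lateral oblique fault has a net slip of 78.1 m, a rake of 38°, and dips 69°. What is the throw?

44.9 m

dip-slip = net slip × sin(rake) = 78.1 m × sin(38°) = 48.08 m
throw = dip-slip × sin(dip) = 48.08 × sin(69°) = 44.9 m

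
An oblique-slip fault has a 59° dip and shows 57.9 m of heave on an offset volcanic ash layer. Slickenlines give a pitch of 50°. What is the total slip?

147 m

dip-slip = heave / cos(dip) = 57.9 / cos(59°) = 112.4 m
net slip = dip-slip / sin(rake) = 112.4 / sin(50°) = 147 m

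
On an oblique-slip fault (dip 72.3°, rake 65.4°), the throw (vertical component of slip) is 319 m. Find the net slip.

368 m

dip-slip = throw / sin(dip) = 319 / sin(72.3°) = 334.9 m
net slip = dip-slip / sin(rake) = 334.9 / sin(65.4°) = 368 m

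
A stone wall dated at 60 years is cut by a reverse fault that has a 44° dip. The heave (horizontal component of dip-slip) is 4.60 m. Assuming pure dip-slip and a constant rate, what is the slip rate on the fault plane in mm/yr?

dip-slip = heave / cos(dip) = 4.60 m / cos(44°) = 6.395 m
rate = 6.395 m / 60 years = 0.107 m/yr = 107 mm/yr

107 mm/yr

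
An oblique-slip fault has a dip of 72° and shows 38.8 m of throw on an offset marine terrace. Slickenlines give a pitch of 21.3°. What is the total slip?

dip-slip = throw / sin(dip) = 38.8 / sin(72°) = 40.80 m
net slip = dip-slip / sin(rake) = 40.80 / sin(21.3°) = 112 m

112 m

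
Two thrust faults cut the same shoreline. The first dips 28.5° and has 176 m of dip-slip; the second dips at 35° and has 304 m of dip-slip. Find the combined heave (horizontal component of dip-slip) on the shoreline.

heave_A = 176 × cos(28.5°) = 154.7 m
heave_B = 304 × cos(35°) = 249 m
total = 154.7 + 249 = 404 m

404 m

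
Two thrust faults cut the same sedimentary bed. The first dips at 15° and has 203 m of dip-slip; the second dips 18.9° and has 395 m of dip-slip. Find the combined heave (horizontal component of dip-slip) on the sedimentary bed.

570 m

heave_A = 203 × cos(15°) = 196.1 m
heave_B = 395 × cos(18.9°) = 373.7 m
total = 196.1 + 373.7 = 570 m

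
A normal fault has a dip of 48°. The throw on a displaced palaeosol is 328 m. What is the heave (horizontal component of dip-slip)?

295 m

heave = throw / tan(dip) = 328 / tan(48°) = 295 m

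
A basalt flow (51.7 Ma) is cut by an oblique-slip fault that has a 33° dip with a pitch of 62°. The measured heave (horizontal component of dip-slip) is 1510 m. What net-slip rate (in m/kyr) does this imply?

0.0394 m/kyr

dip-slip = heave / cos(dip) = 1510 / cos(33°) = 1800 m
net slip = dip-slip / sin(rake) = 1800 / sin(62°) = 2039 m
rate = 2039 m / 51.7 Ma = 0.0000394 m/yr = 0.0394 m/kyr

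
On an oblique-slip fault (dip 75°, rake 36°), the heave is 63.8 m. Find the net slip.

dip-slip = heave / cos(dip) = 63.8 / cos(75°) = 246.5 m
net slip = dip-slip / sin(rake) = 246.5 / sin(36°) = 419 m

419 m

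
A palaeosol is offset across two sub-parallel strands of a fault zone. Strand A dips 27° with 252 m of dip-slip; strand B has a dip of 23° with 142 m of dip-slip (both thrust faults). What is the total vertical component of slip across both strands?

170 m

throw_A = 252 × sin(27°) = 114.4 m
throw_B = 142 × sin(23°) = 55.48 m
total = 114.4 + 55.48 = 170 m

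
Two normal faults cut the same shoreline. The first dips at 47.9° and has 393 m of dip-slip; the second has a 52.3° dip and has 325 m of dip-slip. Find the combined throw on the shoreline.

throw_A = 393 × sin(47.9°) = 291.6 m
throw_B = 325 × sin(52.3°) = 257.1 m
total = 291.6 + 257.1 = 549 m

549 m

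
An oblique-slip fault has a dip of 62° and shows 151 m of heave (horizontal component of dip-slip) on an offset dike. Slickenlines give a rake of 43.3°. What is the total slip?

469 m

dip-slip = heave / cos(dip) = 151 / cos(62°) = 321.6 m
net slip = dip-slip / sin(rake) = 321.6 / sin(43.3°) = 469 m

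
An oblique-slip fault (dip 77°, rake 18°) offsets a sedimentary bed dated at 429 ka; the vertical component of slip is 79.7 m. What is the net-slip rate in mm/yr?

dip-slip = throw / sin(dip) = 79.7 / sin(77°) = 81.80 m
net slip = dip-slip / sin(rake) = 81.80 / sin(18°) = 264.7 m
rate = 264.7 m / 429 ka = 0.000617 m/yr = 0.617 mm/yr

0.617 mm/yr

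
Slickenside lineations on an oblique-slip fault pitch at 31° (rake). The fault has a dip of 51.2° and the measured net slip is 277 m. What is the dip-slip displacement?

dip-slip = net slip × sin(rake) = 277 m × sin(31°) = 143 m

143 m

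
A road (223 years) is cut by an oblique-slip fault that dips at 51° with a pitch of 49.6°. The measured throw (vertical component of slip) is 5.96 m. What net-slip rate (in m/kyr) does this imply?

45.2 m/kyr

dip-slip = throw / sin(dip) = 5.96 / sin(51°) = 7.669 m
net slip = dip-slip / sin(rake) = 7.669 / sin(49.6°) = 10.07 m
rate = 10.07 m / 223 years = 0.0452 m/yr = 45.2 m/kyr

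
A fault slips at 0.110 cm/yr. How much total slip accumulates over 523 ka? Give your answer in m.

slip = rate × time = 0.110 cm/yr × 523 ka = 575 m

575 m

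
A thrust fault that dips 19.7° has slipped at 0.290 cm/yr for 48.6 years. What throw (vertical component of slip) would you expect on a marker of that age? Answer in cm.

4.75 cm

dip-slip = rate × time = 0.290 cm/yr × 48.6 years = 0.1409 m
throw = dip-slip × sin(dip) = 0.1409 × sin(19.7°) = 0.0475 m = 4.75 cm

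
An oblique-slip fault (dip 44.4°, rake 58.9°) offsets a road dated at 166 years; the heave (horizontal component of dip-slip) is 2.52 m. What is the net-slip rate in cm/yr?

dip-slip = heave / cos(dip) = 2.52 / cos(44.4°) = 3.527 m
net slip = dip-slip / sin(rake) = 3.527 / sin(58.9°) = 4.119 m
rate = 4.119 m / 166 years = 0.0248 m/yr = 2.48 cm/yr

2.48 cm/yr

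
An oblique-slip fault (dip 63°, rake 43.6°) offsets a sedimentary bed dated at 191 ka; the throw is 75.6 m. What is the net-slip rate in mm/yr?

dip-slip = throw / sin(dip) = 75.6 / sin(63°) = 84.85 m
net slip = dip-slip / sin(rake) = 84.85 / sin(43.6°) = 123 m
rate = 123 m / 191 ka = 0.000644 m/yr = 0.644 mm/yr

0.644 mm/yr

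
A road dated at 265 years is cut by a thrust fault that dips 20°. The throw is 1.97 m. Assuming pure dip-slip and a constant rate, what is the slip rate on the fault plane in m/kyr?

dip-slip = throw / sin(dip) = 1.97 m / sin(20°) = 5.760 m
rate = 5.760 m / 265 years = 0.0217 m/yr = 21.7 m/kyr

21.7 m/kyr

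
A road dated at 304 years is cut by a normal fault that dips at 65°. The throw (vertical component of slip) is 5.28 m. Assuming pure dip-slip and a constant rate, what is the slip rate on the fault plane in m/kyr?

dip-slip = throw / sin(dip) = 5.28 m / sin(65°) = 5.826 m
rate = 5.826 m / 304 years = 0.0192 m/yr = 19.2 m/kyr

19.2 m/kyr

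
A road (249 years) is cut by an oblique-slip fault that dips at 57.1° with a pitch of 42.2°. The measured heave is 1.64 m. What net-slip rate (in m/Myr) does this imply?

dip-slip = heave / cos(dip) = 1.64 / cos(57.1°) = 3.019 m
net slip = dip-slip / sin(rake) = 3.019 / sin(42.2°) = 4.495 m
rate = 4.495 m / 249 years = 0.0181 m/yr = 18100 m/Myr

18100 m/Myr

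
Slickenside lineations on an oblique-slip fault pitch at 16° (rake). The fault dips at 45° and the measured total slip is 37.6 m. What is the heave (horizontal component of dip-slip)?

7.33 m

dip-slip = net slip × sin(rake) = 37.6 m × sin(16°) = 10.36 m
heave = dip-slip × cos(dip) = 10.36 × cos(45°) = 7.33 m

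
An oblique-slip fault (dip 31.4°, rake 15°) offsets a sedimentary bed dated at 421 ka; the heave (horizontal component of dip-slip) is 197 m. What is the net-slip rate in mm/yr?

2.12 mm/yr

dip-slip = heave / cos(dip) = 197 / cos(31.4°) = 230.8 m
net slip = dip-slip / sin(rake) = 230.8 / sin(15°) = 891.7 m
rate = 891.7 m / 421 ka = 0.00212 m/yr = 2.12 mm/yr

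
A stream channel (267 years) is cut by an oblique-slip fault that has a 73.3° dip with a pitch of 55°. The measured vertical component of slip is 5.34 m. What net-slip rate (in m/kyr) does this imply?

25.5 m/kyr

dip-slip = throw / sin(dip) = 5.34 / sin(73.3°) = 5.575 m
net slip = dip-slip / sin(rake) = 5.575 / sin(55°) = 6.806 m
rate = 6.806 m / 267 years = 0.0255 m/yr = 25.5 m/kyr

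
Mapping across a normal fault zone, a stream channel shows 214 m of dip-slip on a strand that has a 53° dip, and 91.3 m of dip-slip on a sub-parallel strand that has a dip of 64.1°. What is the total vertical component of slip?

throw_A = 214 × sin(53°) = 170.9 m
throw_B = 91.3 × sin(64.1°) = 82.13 m
total = 170.9 + 82.13 = 253 m

253 m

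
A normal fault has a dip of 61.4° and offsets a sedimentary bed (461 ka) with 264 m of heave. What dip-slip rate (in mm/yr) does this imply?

1.20 mm/yr

dip-slip = heave / cos(dip) = 264 m / cos(61.4°) = 551.5 m
rate = 551.5 m / 461 ka = 0.00120 m/yr = 1.20 mm/yr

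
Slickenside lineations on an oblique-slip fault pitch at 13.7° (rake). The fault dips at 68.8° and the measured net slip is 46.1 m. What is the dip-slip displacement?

10.9 m

dip-slip = net slip × sin(rake) = 46.1 m × sin(13.7°) = 10.9 m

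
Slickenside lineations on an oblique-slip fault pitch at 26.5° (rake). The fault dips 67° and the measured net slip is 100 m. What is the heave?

dip-slip = net slip × sin(rake) = 100 m × sin(26.5°) = 44.62 m
heave = dip-slip × cos(dip) = 44.62 × cos(67°) = 17.4 m

17.4 m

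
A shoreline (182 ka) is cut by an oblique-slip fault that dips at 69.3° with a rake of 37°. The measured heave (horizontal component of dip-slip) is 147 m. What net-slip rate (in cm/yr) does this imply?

0.380 cm/yr

dip-slip = heave / cos(dip) = 147 / cos(69.3°) = 415.9 m
net slip = dip-slip / sin(rake) = 415.9 / sin(37°) = 691 m
rate = 691 m / 182 ka = 0.00380 m/yr = 0.380 cm/yr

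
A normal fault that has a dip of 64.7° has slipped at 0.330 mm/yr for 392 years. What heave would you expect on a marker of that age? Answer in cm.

5.53 cm

dip-slip = rate × time = 0.330 mm/yr × 392 years = 0.1294 m
heave = dip-slip × cos(dip) = 0.1294 × cos(64.7°) = 0.0553 m = 5.53 cm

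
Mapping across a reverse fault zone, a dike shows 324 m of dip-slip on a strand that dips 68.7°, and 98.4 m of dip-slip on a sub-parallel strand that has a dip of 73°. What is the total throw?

throw_A = 324 × sin(68.7°) = 301.9 m
throw_B = 98.4 × sin(73°) = 94.10 m
total = 301.9 + 94.10 = 396 m

396 m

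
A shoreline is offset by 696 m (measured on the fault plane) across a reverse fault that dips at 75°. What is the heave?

heave = dip-slip × cos(dip) = 696 m × cos(75°) = 180 m

180 m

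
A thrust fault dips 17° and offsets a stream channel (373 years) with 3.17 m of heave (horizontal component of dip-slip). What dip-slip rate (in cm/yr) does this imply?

dip-slip = heave / cos(dip) = 3.17 m / cos(17°) = 3.315 m
rate = 3.315 m / 373 years = 0.00889 m/yr = 0.889 cm/yr

0.889 cm/yr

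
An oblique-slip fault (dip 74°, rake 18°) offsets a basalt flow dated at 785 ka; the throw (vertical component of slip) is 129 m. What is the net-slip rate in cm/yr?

0.0553 cm/yr

dip-slip = throw / sin(dip) = 129 / sin(74°) = 134.2 m
net slip = dip-slip / sin(rake) = 134.2 / sin(18°) = 434.3 m
rate = 434.3 m / 785 ka = 0.000553 m/yr = 0.0553 cm/yr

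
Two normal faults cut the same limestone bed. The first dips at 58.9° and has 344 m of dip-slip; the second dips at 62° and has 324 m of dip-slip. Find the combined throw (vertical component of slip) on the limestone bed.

throw_A = 344 × sin(58.9°) = 294.6 m
throw_B = 324 × sin(62°) = 286.1 m
total = 294.6 + 286.1 = 581 m

581 m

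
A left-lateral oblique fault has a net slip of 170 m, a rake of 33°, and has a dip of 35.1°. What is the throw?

dip-slip = net slip × sin(rake) = 170 m × sin(33°) = 92.59 m
throw = dip-slip × sin(dip) = 92.59 × sin(35.1°) = 53.2 m

53.2 m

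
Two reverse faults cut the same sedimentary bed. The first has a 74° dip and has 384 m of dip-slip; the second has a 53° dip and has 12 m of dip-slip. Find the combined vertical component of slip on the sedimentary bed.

379 m

throw_A = 384 × sin(74°) = 369.1 m
throw_B = 12 × sin(53°) = 9.584 m
total = 369.1 + 9.584 = 379 m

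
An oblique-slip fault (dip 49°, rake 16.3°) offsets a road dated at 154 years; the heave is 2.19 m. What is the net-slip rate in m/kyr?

dip-slip = heave / cos(dip) = 2.19 / cos(49°) = 3.338 m
net slip = dip-slip / sin(rake) = 3.338 / sin(16.3°) = 11.89 m
rate = 11.89 m / 154 years = 0.0772 m/yr = 77.2 m/kyr

77.2 m/kyr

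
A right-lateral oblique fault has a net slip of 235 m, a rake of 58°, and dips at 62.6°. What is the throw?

177 m

dip-slip = net slip × sin(rake) = 235 m × sin(58°) = 199.3 m
throw = dip-slip × sin(dip) = 199.3 × sin(62.6°) = 177 m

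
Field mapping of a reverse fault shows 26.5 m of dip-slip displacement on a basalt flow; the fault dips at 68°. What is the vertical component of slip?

24.6 m

throw = dip-slip × sin(dip) = 26.5 m × sin(68°) = 24.6 m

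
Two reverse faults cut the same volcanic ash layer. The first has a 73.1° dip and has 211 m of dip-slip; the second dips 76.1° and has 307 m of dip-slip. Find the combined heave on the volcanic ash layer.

135 m

heave_A = 211 × cos(73.1°) = 61.34 m
heave_B = 307 × cos(76.1°) = 73.75 m
total = 61.34 + 73.75 = 135 m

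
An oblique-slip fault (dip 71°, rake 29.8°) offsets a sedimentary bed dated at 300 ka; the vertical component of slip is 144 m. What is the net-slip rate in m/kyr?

dip-slip = throw / sin(dip) = 144 / sin(71°) = 152.3 m
net slip = dip-slip / sin(rake) = 152.3 / sin(29.8°) = 306.4 m
rate = 306.4 m / 300 ka = 0.00102 m/yr = 1.02 m/kyr

1.02 m/kyr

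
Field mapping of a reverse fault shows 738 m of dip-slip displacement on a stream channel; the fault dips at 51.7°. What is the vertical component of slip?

throw = dip-slip × sin(dip) = 738 m × sin(51.7°) = 579 m

579 m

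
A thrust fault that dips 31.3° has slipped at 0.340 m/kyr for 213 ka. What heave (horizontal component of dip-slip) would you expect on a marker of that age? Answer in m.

61.9 m

dip-slip = rate × time = 0.340 m/kyr × 213 ka = 72.42 m
heave = dip-slip × cos(dip) = 72.42 × cos(31.3°) = 61.9 m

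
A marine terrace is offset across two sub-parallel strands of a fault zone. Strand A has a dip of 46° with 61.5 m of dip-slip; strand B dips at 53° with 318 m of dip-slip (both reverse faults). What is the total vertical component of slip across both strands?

298 m

throw_A = 61.5 × sin(46°) = 44.24 m
throw_B = 318 × sin(53°) = 254 m
total = 44.24 + 254 = 298 m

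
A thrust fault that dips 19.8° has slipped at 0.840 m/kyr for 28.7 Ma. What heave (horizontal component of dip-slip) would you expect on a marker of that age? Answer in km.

dip-slip = rate × time = 0.840 m/kyr × 28.7 Ma = 24110 m
heave = dip-slip × cos(dip) = 24110 × cos(19.8°) = 22700 m = 22.7 km

22.7 km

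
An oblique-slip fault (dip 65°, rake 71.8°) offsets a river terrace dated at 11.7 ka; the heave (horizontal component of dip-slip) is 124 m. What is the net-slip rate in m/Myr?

26400 m/Myr

dip-slip = heave / cos(dip) = 124 / cos(65°) = 293.4 m
net slip = dip-slip / sin(rake) = 293.4 / sin(71.8°) = 308.9 m
rate = 308.9 m / 11.7 ka = 0.0264 m/yr = 26400 m/Myr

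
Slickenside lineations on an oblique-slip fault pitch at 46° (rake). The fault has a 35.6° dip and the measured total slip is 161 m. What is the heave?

dip-slip = net slip × sin(rake) = 161 m × sin(46°) = 115.8 m
heave = dip-slip × cos(dip) = 115.8 × cos(35.6°) = 94.2 m

94.2 m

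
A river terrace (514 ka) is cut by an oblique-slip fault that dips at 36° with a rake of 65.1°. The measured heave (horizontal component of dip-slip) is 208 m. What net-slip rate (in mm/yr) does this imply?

dip-slip = heave / cos(dip) = 208 / cos(36°) = 257.1 m
net slip = dip-slip / sin(rake) = 257.1 / sin(65.1°) = 283.5 m
rate = 283.5 m / 514 ka = 0.000551 m/yr = 0.551 mm/yr

0.551 mm/yr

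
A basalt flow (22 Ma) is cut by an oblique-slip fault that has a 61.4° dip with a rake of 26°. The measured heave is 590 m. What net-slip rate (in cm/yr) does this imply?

0.0128 cm/yr

dip-slip = heave / cos(dip) = 590 / cos(61.4°) = 1233 m
net slip = dip-slip / sin(rake) = 1233 / sin(26°) = 2812 m
rate = 2812 m / 22 Ma = 0.000128 m/yr = 0.0128 cm/yr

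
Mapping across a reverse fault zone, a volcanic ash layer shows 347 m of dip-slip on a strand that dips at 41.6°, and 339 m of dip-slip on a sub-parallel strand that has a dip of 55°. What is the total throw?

508 m

throw_A = 347 × sin(41.6°) = 230.4 m
throw_B = 339 × sin(55°) = 277.7 m
total = 230.4 + 277.7 = 508 m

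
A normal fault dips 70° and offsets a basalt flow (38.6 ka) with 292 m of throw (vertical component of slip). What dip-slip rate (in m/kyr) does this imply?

dip-slip = throw / sin(dip) = 292 m / sin(70°) = 310.7 m
rate = 310.7 m / 38.6 ka = 0.00805 m/yr = 8.05 m/kyr

8.05 m/kyr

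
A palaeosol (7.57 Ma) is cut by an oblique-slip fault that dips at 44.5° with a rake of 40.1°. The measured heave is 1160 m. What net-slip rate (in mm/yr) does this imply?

dip-slip = heave / cos(dip) = 1160 / cos(44.5°) = 1626 m
net slip = dip-slip / sin(rake) = 1626 / sin(40.1°) = 2525 m
rate = 2525 m / 7.57 Ma = 0.000334 m/yr = 0.334 mm/yr

0.334 mm/yr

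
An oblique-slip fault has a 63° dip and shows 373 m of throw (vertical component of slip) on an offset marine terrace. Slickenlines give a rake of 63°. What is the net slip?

dip-slip = throw / sin(dip) = 373 / sin(63°) = 418.6 m
net slip = dip-slip / sin(rake) = 418.6 / sin(63°) = 470 m

470 m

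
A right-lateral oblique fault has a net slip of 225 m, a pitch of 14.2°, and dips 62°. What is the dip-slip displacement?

55.2 m

dip-slip = net slip × sin(rake) = 225 m × sin(14.2°) = 55.2 m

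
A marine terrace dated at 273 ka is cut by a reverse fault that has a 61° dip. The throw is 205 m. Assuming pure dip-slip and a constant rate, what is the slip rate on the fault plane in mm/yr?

0.859 mm/yr

dip-slip = throw / sin(dip) = 205 m / sin(61°) = 234.4 m
rate = 234.4 m / 273 ka = 0.000859 m/yr = 0.859 mm/yr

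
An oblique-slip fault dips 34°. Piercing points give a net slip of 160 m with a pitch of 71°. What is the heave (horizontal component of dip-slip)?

dip-slip = net slip × sin(rake) = 160 m × sin(71°) = 151.3 m
heave = dip-slip × cos(dip) = 151.3 × cos(34°) = 125 m

125 m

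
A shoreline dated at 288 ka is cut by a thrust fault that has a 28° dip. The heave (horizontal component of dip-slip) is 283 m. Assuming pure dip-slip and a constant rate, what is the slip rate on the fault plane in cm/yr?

dip-slip = heave / cos(dip) = 283 m / cos(28°) = 320.5 m
rate = 320.5 m / 288 ka = 0.00111 m/yr = 0.111 cm/yr

0.111 cm/yr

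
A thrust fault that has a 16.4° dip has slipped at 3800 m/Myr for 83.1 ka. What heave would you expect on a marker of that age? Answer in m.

dip-slip = rate × time = 3800 m/Myr × 83.1 ka = 315.8 m
heave = dip-slip × cos(dip) = 315.8 × cos(16.4°) = 303 m

303 m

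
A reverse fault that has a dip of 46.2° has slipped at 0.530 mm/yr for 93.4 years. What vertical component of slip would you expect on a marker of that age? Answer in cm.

3.57 cm

dip-slip = rate × time = 0.530 mm/yr × 93.4 years = 0.04950 m
throw = dip-slip × sin(dip) = 0.04950 × sin(46.2°) = 0.0357 m = 3.57 cm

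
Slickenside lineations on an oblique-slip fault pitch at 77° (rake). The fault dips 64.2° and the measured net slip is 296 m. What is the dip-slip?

dip-slip = net slip × sin(rake) = 296 m × sin(77°) = 288 m

288 m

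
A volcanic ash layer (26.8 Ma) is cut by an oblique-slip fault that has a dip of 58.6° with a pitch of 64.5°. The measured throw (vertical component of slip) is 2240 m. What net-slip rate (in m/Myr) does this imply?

108 m/Myr

dip-slip = throw / sin(dip) = 2240 / sin(58.6°) = 2624 m
net slip = dip-slip / sin(rake) = 2624 / sin(64.5°) = 2908 m
rate = 2908 m / 26.8 Ma = 0.000108 m/yr = 108 m/Myr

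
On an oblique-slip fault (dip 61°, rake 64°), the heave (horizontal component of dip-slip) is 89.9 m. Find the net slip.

dip-slip = heave / cos(dip) = 89.9 / cos(61°) = 185.4 m
net slip = dip-slip / sin(rake) = 185.4 / sin(64°) = 206 m

206 m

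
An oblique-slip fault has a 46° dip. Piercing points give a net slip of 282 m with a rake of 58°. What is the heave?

166 m

dip-slip = net slip × sin(rake) = 282 m × sin(58°) = 239.1 m
heave = dip-slip × cos(dip) = 239.1 × cos(46°) = 166 m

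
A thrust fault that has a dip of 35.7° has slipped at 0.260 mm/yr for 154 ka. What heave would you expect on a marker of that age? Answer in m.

dip-slip = rate × time = 0.260 mm/yr × 154 ka = 40.04 m
heave = dip-slip × cos(dip) = 40.04 × cos(35.7°) = 32.5 m

32.5 m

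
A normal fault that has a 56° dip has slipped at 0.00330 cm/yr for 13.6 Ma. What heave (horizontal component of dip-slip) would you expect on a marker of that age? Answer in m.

251 m

dip-slip = rate × time = 0.00330 cm/yr × 13.6 Ma = 448.8 m
heave = dip-slip × cos(dip) = 448.8 × cos(56°) = 251 m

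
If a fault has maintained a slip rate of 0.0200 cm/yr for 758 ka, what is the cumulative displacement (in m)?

slip = rate × time = 0.0200 cm/yr × 758 ka = 152 m

152 m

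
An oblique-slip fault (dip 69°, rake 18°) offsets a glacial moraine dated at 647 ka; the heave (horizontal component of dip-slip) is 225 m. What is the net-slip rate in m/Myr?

dip-slip = heave / cos(dip) = 225 / cos(69°) = 627.8 m
net slip = dip-slip / sin(rake) = 627.8 / sin(18°) = 2032 m
rate = 2032 m / 647 ka = 0.00314 m/yr = 3140 m/Myr

3140 m/Myr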